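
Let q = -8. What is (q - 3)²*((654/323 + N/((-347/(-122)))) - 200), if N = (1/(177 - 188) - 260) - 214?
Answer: -4945425892/112081 ≈ -44124.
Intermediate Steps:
N = -5215/11 (N = (1/(-11) - 260) - 214 = (-1/11 - 260) - 214 = -2861/11 - 214 = -5215/11 ≈ -474.09)
(q - 3)²*((654/323 + N/((-347/(-122)))) - 200) = (-8 - 3)²*((654/323 - 5215/(11*((-347/(-122))))) - 200) = (-11)²*((654*(1/323) - 5215/(11*((-347*(-1/122))))) - 200) = 121*((654/323 - 5215/(11*347/122)) - 200) = 121*((654/323 - 5215/11*122/347) - 200) = 121*((654/323 - 636230/3817) - 200) = 121*(-203005972/1232891 - 200) = 121*(-449584172/1232891) = -4945425892/112081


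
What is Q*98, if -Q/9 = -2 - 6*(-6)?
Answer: -29988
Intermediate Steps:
Q = -306 (Q = -9*(-2 - 6*(-6)) = -9*(-2 - 1*(-36)) = -9*(-2 + 36) = -9*34 = -306)
Q*98 = -306*98 = -29988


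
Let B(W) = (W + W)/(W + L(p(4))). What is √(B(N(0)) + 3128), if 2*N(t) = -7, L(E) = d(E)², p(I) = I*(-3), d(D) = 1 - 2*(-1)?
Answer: √378334/11 ≈ 55.917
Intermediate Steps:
d(D) = 3 (d(D) = 1 + 2 = 3)
p(I) = -3*I
L(E) = 9 (L(E) = 3² = 9)
N(t) = -7/2 (N(t) = (½)*(-7) = -7/2)
B(W) = 2*W/(9 + W) (B(W) = (W + W)/(W + 9) = (2*W)/(9 + W) = 2*W/(9 + W))
√(B(N(0)) + 3128) = √(2*(-7/2)/(9 - 7/2) + 3128) = √(2*(-7/2)/(11/2) + 3128) = √(2*(-7/2)*(2/11) + 3128) = √(-14/11 + 3128) = √(34394/11) = √378334/11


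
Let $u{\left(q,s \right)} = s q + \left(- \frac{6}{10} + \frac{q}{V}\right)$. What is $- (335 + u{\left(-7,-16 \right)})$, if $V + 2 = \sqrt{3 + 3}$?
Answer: $- \frac{2197}{5} + \frac{7 \sqrt{6}}{2} \approx -430.83$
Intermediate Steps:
$V = -2 + \sqrt{6}$ ($V = -2 + \sqrt{3 + 3} = -2 + \sqrt{6} \approx 0.44949$)
$u{\left(q,s \right)} = - \frac{3}{5} + q s + \frac{q}{-2 + \sqrt{6}}$ ($u{\left(q,s \right)} = s q + \left(- \frac{6}{10} + \frac{q}{-2 + \sqrt{6}}\right) = q s + \left(\left(-6\right) \frac{1}{10} + \frac{q}{-2 + \sqrt{6}}\right) = q s + \left(- \frac{3}{5} + \frac{q}{-2 + \sqrt{6}}\right) = - \frac{3}{5} + q s + \frac{q}{-2 + \sqrt{6}}$)
$- (335 + u{\left(-7,-16 \right)}) = - (335 - \left(- \frac{522}{5} + \frac{7 \sqrt{6}}{2}\right)) = - (335 + \left(\frac{522}{5} - \frac{7 \sqrt{6}}{2}\right)) = - (\frac{2197}{5} - \frac{7 \sqrt{6}}{2}) = - \frac{2197}{5} + \frac{7 \sqrt{6}}{2}$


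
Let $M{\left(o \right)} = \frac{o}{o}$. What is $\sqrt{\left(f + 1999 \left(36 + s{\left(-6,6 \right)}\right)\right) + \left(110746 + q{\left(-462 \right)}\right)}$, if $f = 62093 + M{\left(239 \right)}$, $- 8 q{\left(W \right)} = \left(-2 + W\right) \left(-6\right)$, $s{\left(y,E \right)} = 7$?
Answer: $\sqrt{258449} \approx 508.38$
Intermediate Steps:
$q{\left(W \right)} = - \frac{3}{2} + \frac{3 W}{4}$ ($q{\left(W \right)} = - \frac{\left(-2 + W\right) \left(-6\right)}{8} = - \frac{12 - 6 W}{8} = - \frac{3}{2} + \frac{3 W}{4}$)
$M{\left(o \right)} = 1$
$f = 62094$ ($f = 62093 + 1 = 62094$)
$\sqrt{\left(f + 1999 \left(36 + s{\left(-6,6 \right)}\right)\right) + \left(110746 + q{\left(-462 \right)}\right)} = \sqrt{\left(62094 + 1999 \left(36 + 7\right)\right) + \left(110746 + \left(- \frac{3}{2} + \frac{3}{4} \left(-462\right)\right)\right)} = \sqrt{\left(62094 + 1999 \cdot 43\right) + \left(110746 - 348\right)} = \sqrt{\left(62094 + 85957\right) + \left(110746 - 348\right)} = \sqrt{148051 + 110398} = \sqrt{258449}$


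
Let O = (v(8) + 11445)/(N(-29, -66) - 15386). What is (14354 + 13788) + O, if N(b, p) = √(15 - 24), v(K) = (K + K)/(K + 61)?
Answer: 459667757803684/16334301345 - 789721*I/5444767115 ≈ 28141.0 - 0.00014504*I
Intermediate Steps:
v(K) = 2*K/(61 + K) (v(K) = (2*K)/(61 + K) = 2*K/(61 + K))
N(b, p) = 3*I (N(b, p) = √(-9) = 3*I)
O = 789721*(-15386 - 3*I)/16334301345 (O = (2*8/(61 + 8) + 11445)/(3*I - 15386) = (2*8/69 + 11445)/(-15386 + 3*I) = (2*8*(1/69) + 11445)*((-15386 - 3*I)/236729005) = (16/69 + 11445)*((-15386 - 3*I)/236729005) = 789721*((-15386 - 3*I)/236729005)/69 = 789721*(-15386 - 3*I)/16334301345 ≈ -0.74387 - 0.00014504*I)
(14354 + 13788) + O = (14354 + 13788) + (-12150647306/16334301345 - 789721*I/5444767115) = 28142 + (-12150647306/16334301345 - 789721*I/5444767115) = 459667757803684/16334301345 - 789721*I/5444767115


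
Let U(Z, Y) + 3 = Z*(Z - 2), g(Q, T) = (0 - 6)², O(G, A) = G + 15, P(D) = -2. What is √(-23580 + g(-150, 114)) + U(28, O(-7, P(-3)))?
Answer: 725 + 6*I*√654 ≈ 725.0 + 153.44*I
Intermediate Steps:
O(G, A) = 15 + G
g(Q, T) = 36 (g(Q, T) = (-6)² = 36)
U(Z, Y) = -3 + Z*(-2 + Z) (U(Z, Y) = -3 + Z*(Z - 2) = -3 + Z*(-2 + Z))
√(-23580 + g(-150, 114)) + U(28, O(-7, P(-3))) = √(-23580 + 36) + (-3 + 28² - 2*28) = √(-23544) + (-3 + 784 - 56) = 6*I*√654 + 725 = 725 + 6*I*√654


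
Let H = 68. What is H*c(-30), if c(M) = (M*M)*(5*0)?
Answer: 0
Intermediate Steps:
c(M) = 0 (c(M) = M**2*0 = 0)
H*c(-30) = 68*0 = 0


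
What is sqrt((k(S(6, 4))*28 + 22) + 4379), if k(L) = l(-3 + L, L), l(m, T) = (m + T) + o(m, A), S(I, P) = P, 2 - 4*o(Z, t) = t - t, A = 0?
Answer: sqrt(4555) ≈ 67.491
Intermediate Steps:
o(Z, t) = 1/2 (o(Z, t) = 1/2 - (t - t)/4 = 1/2 - 1/4*0 = 1/2 + 0 = 1/2)
l(m, T) = 1/2 + T + m (l(m, T) = (m + T) + 1/2 = (T + m) + 1/2 = 1/2 + T + m)
k(L) = -5/2 + 2*L (k(L) = 1/2 + L + (-3 + L) = -5/2 + 2*L)
sqrt((k(S(6, 4))*28 + 22) + 4379) = sqrt(((-5/2 + 2*4)*28 + 22) + 4379) = sqrt(((-5/2 + 8)*28 + 22) + 4379) = sqrt(((11/2)*28 + 22) + 4379) = sqrt((154 + 22) + 4379) = sqrt(176 + 4379) = sqrt(4555)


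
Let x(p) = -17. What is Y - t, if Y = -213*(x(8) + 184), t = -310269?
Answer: 274698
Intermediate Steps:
Y = -35571 (Y = -213*(-17 + 184) = -213*167 = -35571)
Y - t = -35571 - 1*(-310269) = -35571 + 310269 = 274698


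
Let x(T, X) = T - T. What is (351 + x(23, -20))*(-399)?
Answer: -140049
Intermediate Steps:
x(T, X) = 0
(351 + x(23, -20))*(-399) = (351 + 0)*(-399) = 351*(-399) = -140049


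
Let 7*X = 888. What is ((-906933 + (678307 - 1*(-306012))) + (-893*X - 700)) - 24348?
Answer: -426618/7 ≈ -60945.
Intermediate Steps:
X = 888/7 (X = (⅐)*888 = 888/7 ≈ 126.86)
((-906933 + (678307 - 1*(-306012))) + (-893*X - 700)) - 24348 = ((-906933 + (678307 - 1*(-306012))) + (-893*888/7 - 700)) - 24348 = ((-906933 + (678307 + 306012)) + (-792984/7 - 700)) - 24348 = ((-906933 + 984319) - 797884/7) - 24348 = (77386 - 797884/7) - 24348 = -256182/7 - 24348 = -426618/7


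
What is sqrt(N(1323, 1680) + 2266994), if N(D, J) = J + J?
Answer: sqrt(2270354) ≈ 1506.8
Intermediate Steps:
N(D, J) = 2*J
sqrt(N(1323, 1680) + 2266994) = sqrt(2*1680 + 2266994) = sqrt(3360 + 2266994) = sqrt(2270354)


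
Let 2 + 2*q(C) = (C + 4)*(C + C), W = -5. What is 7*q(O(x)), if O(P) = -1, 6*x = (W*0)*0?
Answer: -28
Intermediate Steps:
x = 0 (x = (-5*0*0)/6 = (0*0)/6 = (⅙)*0 = 0)
q(C) = -1 + C*(4 + C) (q(C) = -1 + ((C + 4)*(C + C))/2 = -1 + ((4 + C)*(2*C))/2 = -1 + (2*C*(4 + C))/2 = -1 + C*(4 + C))
7*q(O(x)) = 7*(-1 + (-1)² + 4*(-1)) = 7*(-1 + 1 - 4) = 7*(-4) = -28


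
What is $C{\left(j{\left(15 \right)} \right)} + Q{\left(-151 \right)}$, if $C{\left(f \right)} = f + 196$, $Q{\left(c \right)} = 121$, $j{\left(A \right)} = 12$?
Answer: $329$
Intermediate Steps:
$C{\left(f \right)} = 196 + f$
$C{\left(j{\left(15 \right)} \right)} + Q{\left(-151 \right)} = \left(196 + 12\right) + 121 = 208 + 121 = 329$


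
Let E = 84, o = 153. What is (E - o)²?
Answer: 4761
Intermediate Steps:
(E - o)² = (84 - 1*153)² = (84 - 153)² = (-69)² = 4761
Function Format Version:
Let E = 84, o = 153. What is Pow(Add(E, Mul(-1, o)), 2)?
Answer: 4761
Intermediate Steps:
Pow(Add(E, Mul(-1, o)), 2) = Pow(Add(84, Mul(-1, 153)), 2) = Pow(Add(84, -153), 2) = Pow(-69, 2) = 4761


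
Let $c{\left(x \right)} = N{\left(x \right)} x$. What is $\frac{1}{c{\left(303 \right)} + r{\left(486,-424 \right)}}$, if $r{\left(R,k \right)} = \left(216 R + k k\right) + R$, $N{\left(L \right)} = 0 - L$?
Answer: $\frac{1}{193429} \approx 5.1699 \cdot 10^{-6}$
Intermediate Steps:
$N{\left(L \right)} = - L$
$c{\left(x \right)} = - x^{2}$ ($c{\left(x \right)} = - x x = - x^{2}$)
$r{\left(R,k \right)} = k^{2} + 217 R$ ($r{\left(R,k \right)} = \left(216 R + k^{2}\right) + R = \left(k^{2} + 216 R\right) + R = k^{2} + 217 R$)
$\frac{1}{c{\left(303 \right)} + r{\left(486,-424 \right)}} = \frac{1}{- 303^{2} + \left(\left(-424\right)^{2} + 217 \cdot 486\right)} = \frac{1}{\left(-1\right) 91809 + \left(179776 + 105462\right)} = \frac{1}{-91809 + 285238} = \frac{1}{193429}$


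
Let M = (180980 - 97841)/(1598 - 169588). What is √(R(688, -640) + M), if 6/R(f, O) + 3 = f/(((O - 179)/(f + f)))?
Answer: I*√44418657677267370/298031530 ≈ 0.70716*I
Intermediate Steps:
M = -777/1570 (M = 83139/(-167990) = 83139*(-1/167990) = -777/1570 ≈ -0.49490)
R(f, O) = 6/(-3 + 2*f²/(-179 + O)) (R(f, O) = 6/(-3 + f/(((O - 179)/(f + f)))) = 6/(-3 + f/(((-179 + O)/((2*f))))) = 6/(-3 + f/(((-179 + O)*(1/(2*f))))) = 6/(-3 + f/(((-179 + O)/(2*f)))) = 6/(-3 + f*(2*f/(-179 + O))) = 6/(-3 + 2*f²/(-179 + O)))
√(R(688, -640) + M) = √(6*(-179 - 640)/(537 - 3*(-640) + 2*688²) - 777/1570) = √(6*(-819)/(537 + 1920 + 2*473344) - 777/1570) = √(6*(-819)/(537 + 1920 + 946688) - 777/1570) = √(6*(-819)/949145 - 777/1570) = √(6*(1/949145)*(-819) - 777/1570) = √(-4914/949145 - 777/1570) = √(-149040129/298031530) = I*√44418657677267370/298031530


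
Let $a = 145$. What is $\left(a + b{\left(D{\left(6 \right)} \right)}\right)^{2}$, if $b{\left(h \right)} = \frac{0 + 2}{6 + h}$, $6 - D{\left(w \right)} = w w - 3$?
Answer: $\frac{9259849}{441} \approx 20997.0$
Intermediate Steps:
$D{\left(w \right)} = 9 - w^{2}$ ($D{\left(w \right)} = 6 - \left(w w - 3\right) = 6 - \left(w^{2} - 3\right) = 6 - \left(-3 + w^{2}\right) = 9 - w^{2}$)
$b{\left(h \right)} = \frac{2}{6 + h}$
$\left(a + b{\left(D{\left(6 \right)} \right)}\right)^{2} = \left(145 + \frac{2}{6 + \left(9 - 6^{2}\right)}\right)^{2} = \left(145 + \frac{2}{6 + \left(9 - 36\right)}\right)^{2} = \left(145 + \frac{2}{6 - 27}\right)^{2} = \left(145 + \frac{2}{-21}\right)^{2} = \left(145 + 2 \left(- \frac{1}{21}\right)\right)^{2} = \left(145 - \frac{2}{21}\right)^{2} = \left(\frac{3043}{21}\right)^{2} = \frac{9259849}{441}$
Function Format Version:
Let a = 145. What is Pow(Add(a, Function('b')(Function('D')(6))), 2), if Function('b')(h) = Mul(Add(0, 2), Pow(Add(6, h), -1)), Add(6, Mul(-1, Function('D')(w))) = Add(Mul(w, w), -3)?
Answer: Rational(9259849, 441) ≈ 20997.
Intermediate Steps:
Function('D')(w) = Add(9, Mul(-1, Pow(w, 2))) (Function('D')(w) = Add(6, Mul(-1, Add(Mul(w, w), -3))) = Add(6, Mul(-1, Add(Pow(w, 2), -3))) = Add(6, Mul(-1, Add(-3, Pow(w, 2)))) = Add(6, Add(3, Mul(-1, Pow(w, 2)))) = Add(9, Mul(-1, Pow(w, 2))))
Function('b')(h) = Mul(2, Pow(Add(6, h), -1))
Pow(Add(a, Function('b')(Function('D')(6))), 2) = Pow(Add(145, Mul(2, Pow(Add(6, Add(9, Mul(-1, Pow(6, 2)))), -1))), 2) = Pow(Add(145, Mul(2, Pow(Add(6, Add(9, Mul(-1, 36))), -1))), 2) = Pow(Add(145, Mul(2, Pow(Add(6, Add(9, -36)), -1))), 2) = Pow(Add(145, Mul(2, Pow(Add(6, -27), -1))), 2) = Pow(Add(145, Mul(2, Pow(-21, -1))), 2) = Pow(Add(145, Mul(2, Rational(-1, 21))), 2) = Pow(Add(145, Rational(-2, 21)), 2) = Pow(Rational(3043, 21), 2) = Rational(9259849, 441)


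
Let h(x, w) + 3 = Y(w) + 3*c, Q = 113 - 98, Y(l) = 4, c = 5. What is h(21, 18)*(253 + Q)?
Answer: 4288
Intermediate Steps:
Q = 15
h(x, w) = 16 (h(x, w) = -3 + (4 + 3*5) = -3 + (4 + 15) = -3 + 19 = 16)
h(21, 18)*(253 + Q) = 16*(253 + 15) = 16*268 = 4288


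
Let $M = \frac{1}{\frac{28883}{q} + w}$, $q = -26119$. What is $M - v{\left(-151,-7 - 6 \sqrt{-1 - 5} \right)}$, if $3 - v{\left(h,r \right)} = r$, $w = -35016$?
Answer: $- \frac{9146143989}{914611787} - 6 i \sqrt{6} \approx -10.0 - 14.697 i$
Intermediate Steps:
$v{\left(h,r \right)} = 3 - r$
$M = - \frac{26119}{914611787}$ ($M = \frac{1}{\frac{28883}{-26119} - 35016} = \frac{1}{28883 \left(- \frac{1}{26119}\right) - 35016} = \frac{1}{- \frac{28883}{26119} - 35016} = \frac{1}{- \frac{914611787}{26119}} = - \frac{26119}{914611787} \approx -2.8557 \cdot 10^{-5}$)
$M - v{\left(-151,-7 - 6 \sqrt{-1 - 5} \right)} = - \frac{26119}{914611787} - \left(3 - \left(-7 - 6 \sqrt{-1 - 5}\right)\right) = - \frac{26119}{914611787} - \left(3 - \left(-7 - 6 \sqrt{-6}\right)\right) = - \frac{26119}{914611787} - \left(3 - \left(-7 - 6 i \sqrt{6}\right)\right) = - \frac{26119}{914611787} - \left(3 + \left(7 + 6 i \sqrt{6}\right)\right) = - \frac{26119}{914611787} - \left(10 + 6 i \sqrt{6}\right) = - \frac{9146143989}{914611787} - 6 i \sqrt{6}$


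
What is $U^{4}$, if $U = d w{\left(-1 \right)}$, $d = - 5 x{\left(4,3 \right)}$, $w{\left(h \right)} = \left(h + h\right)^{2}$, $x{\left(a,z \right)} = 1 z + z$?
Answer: $207360000$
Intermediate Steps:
$x{\left(a,z \right)} = 2 z$ ($x{\left(a,z \right)} = z + z = 2 z$)
$w{\left(h \right)} = 4 h^{2}$ ($w{\left(h \right)} = \left(2 h\right)^{2} = 4 h^{2}$)
$d = -30$ ($d = - 5 \cdot 2 \cdot 3 = \left(-5\right) 6 = -30$)
$U = -120$ ($U = - 30 \cdot 4 \left(-1\right)^{2} = - 30 \cdot 4 \cdot 1 = \left(-30\right) 4 = -120$)
$U^{4} = \left(-120\right)^{4} = 207360000$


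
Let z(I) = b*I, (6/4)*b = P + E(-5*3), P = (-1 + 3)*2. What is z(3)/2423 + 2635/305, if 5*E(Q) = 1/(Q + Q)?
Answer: 95805614/11085225 ≈ 8.6426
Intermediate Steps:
E(Q) = 1/(10*Q) (E(Q) = 1/(5*(Q + Q)) = 1/(5*((2*Q))) = (1/(2*Q))/5 = 1/(10*Q))
P = 4 (P = 2*2 = 4)
b = 599/225 (b = 2*(4 + 1/(10*((-5*3))))/3 = 2*(4 + (⅒)/(-15))/3 = 2*(4 + (⅒)*(-1/15))/3 = 2*(4 - 1/150)/3 = (⅔)*(599/150) = 599/225 ≈ 2.6622)
z(I) = 599*I/225
z(3)/2423 + 2635/305 = ((599/225)*3)/2423 + 2635/305 = (599/75)*(1/2423) + 2635*(1/305) = 599/181725 + 527/61 = 95805614/11085225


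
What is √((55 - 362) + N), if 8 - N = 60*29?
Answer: I*√2039 ≈ 45.155*I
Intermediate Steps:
N = -1732 (N = 8 - 60*29 = 8 - 1*1740 = 8 - 1740 = -1732)
√((55 - 362) + N) = √((55 - 362) - 1732) = √(-307 - 1732) = √(-2039) = I*√2039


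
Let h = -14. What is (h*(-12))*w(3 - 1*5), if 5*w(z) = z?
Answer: -336/5 ≈ -67.200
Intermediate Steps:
w(z) = z/5
(h*(-12))*w(3 - 1*5) = (-14*(-12))*((3 - 1*5)/5) = 168*((3 - 5)/5) = 168*((1/5)*(-2)) = 168*(-2/5) = -336/5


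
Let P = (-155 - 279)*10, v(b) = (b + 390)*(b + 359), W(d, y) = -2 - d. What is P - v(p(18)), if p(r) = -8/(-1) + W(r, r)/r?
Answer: -12114136/81 ≈ -1.4956e+5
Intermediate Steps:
p(r) = 8 + (-2 - r)/r (p(r) = -8/(-1) + (-2 - r)/r = -8*(-1) + (-2 - r)/r = 8 + (-2 - r)/r)
v(b) = (359 + b)*(390 + b) (v(b) = (390 + b)*(359 + b) = (359 + b)*(390 + b))
P = -4340 (P = -434*10 = -4340)
P - v(p(18)) = -4340 - (140010 + (7 - 2/18)² + 749*(7 - 2/18)) = -4340 - (140010 + (7 - 2*1/18)² + 749*(7 - 2*1/18)) = -4340 - (140010 + (7 - ⅑)² + 749*(7 - ⅑)) = -4340 - (140010 + (62/9)² + 749*(62/9)) = -4340 - (140010 + 3844/81 + 46438/9) = -4340 - 1*11762596/81 = -4340 - 11762596/81 = -12114136/81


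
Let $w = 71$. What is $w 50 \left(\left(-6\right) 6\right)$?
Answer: $-127800$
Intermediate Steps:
$w 50 \left(\left(-6\right) 6\right) = 71 \cdot 50 \left(\left(-6\right) 6\right) = 3550 \left(-36\right) = -127800$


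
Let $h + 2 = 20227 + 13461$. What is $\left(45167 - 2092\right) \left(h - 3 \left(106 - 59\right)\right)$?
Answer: $1444950875$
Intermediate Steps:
$h = 33686$ ($h = -2 + \left(20227 + 13461\right) = -2 + 33688 = 33686$)
$\left(45167 - 2092\right) \left(h - 3 \left(106 - 59\right)\right) = \left(45167 - 2092\right) \left(33686 - 3 \left(106 - 59\right)\right) = 43075 \left(33686 - 141\right) = 43075 \cdot 33545 = 1444950875$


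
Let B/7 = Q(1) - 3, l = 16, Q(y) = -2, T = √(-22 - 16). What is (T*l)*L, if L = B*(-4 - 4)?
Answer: 4480*I*√38 ≈ 27617.0*I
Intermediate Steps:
T = I*√38 (T = √(-38) = I*√38 ≈ 6.1644*I)
B = -35 (B = 7*(-2 - 3) = 7*(-5) = -35)
L = 280 (L = -35*(-4 - 4) = -35*(-8) = 280)
(T*l)*L = ((I*√38)*16)*280 = (16*I*√38)*280 = 4480*I*√38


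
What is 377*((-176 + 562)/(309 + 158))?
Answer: 145522/467 ≈ 311.61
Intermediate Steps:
377*((-176 + 562)/(309 + 158)) = 377*(386/467) = 145522/467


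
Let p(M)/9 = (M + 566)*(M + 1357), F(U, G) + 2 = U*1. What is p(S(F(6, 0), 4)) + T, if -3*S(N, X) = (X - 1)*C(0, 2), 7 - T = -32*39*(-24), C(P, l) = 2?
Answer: 6848035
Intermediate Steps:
F(U, G) = -2 + U (F(U, G) = -2 + U*1 = -2 + U)
T = -29945 (T = 7 - (-32*39)*(-24) = 7 - (-1248)*(-24) = 7 - 1*29952 = 7 - 29952 = -29945)
S(N, X) = ⅔ - 2*X/3 (S(N, X) = -(X - 1)*2/3 = -(-1 + X)*2/3 = -(-2 + 2*X)/3 = ⅔ - 2*X/3)
p(M) = 9*(566 + M)*(1357 + M) (p(M) = 9*((M + 566)*(M + 1357)) = 9*((566 + M)*(1357 + M)) = 9*(566 + M)*(1357 + M))
p(S(F(6, 0), 4)) + T = (6912558 + 9*(⅔ - ⅔*4)² + 17307*(⅔ - ⅔*4)) - 29945 = (6912558 + 9*(⅔ - 8/3)² + 17307*(⅔ - 8/3)) - 29945 = (6912558 + 9*(-2)² + 17307*(-2)) - 29945 = (6912558 + 9*4 - 34614) - 29945 = (6912558 + 36 - 34614) - 29945 = 6877980 - 29945 = 6848035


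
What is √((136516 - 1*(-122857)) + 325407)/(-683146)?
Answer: -√146195/341573 ≈ -0.0011194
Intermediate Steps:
√((136516 - 1*(-122857)) + 325407)/(-683146) = √((136516 + 122857) + 325407)*(-1/683146) = √(259373 + 325407)*(-1/683146) = √584780*(-1/683146) = (2*√146195)*(-1/683146) = -√146195/341573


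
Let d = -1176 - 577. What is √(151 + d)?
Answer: 3*I*√178 ≈ 40.025*I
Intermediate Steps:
d = -1753
√(151 + d) = √(151 - 1753) = √(-1602) = 3*I*√178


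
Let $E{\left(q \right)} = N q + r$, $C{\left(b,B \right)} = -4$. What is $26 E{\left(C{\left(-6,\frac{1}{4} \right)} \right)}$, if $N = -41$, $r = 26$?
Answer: $4940$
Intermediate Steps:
$E{\left(q \right)} = 26 - 41 q$ ($E{\left(q \right)} = - 41 q + 26 = 26 - 41 q$)
$26 E{\left(C{\left(-6,\frac{1}{4} \right)} \right)} = 26 \left(26 - -164\right) = 26 \left(26 + 164\right) = 26 \cdot 190 = 4940$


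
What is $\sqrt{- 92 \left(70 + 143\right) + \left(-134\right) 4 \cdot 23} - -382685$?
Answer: $382685 + 2 i \sqrt{7981} \approx 3.8269 \cdot 10^{5} + 178.67 i$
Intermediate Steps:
$\sqrt{- 92 \left(70 + 143\right) + \left(-134\right) 4 \cdot 23} - -382685 = \sqrt{\left(-92\right) 213 - 12328} + 382685 = \sqrt{-19596 - 12328} + 382685 = \sqrt{-31924} + 382685 = 2 i \sqrt{7981} + 382685 = 382685 + 2 i \sqrt{7981}$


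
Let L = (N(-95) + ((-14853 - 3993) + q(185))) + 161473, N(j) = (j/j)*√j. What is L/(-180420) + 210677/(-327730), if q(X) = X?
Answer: -282713737/197096822 - I*√95/180420 ≈ -1.4344 - 5.4023e-5*I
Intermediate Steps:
N(j) = √j (N(j) = 1*√j = √j)
L = 142812 + I*√95 (L = (√(-95) + ((-14853 - 3993) + 185)) + 161473 = (I*√95 + (-18846 + 185)) + 161473 = (I*√95 - 18661) + 161473 = (-18661 + I*√95) + 161473 = 142812 + I*√95 ≈ 1.4281e+5 + 9.7468*I)
L/(-180420) + 210677/(-327730) = (142812 + I*√95)/(-180420) + 210677/(-327730) = (142812 + I*√95)*(-1/180420) + 210677*(-1/327730) = (-11901/15035 - I*√95/180420) - 210677/327730 = -282713737/197096822 - I*√95/180420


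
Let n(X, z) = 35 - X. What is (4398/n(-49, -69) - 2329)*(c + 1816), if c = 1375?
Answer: -101706743/14 ≈ -7.2648e+6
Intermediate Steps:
(4398/n(-49, -69) - 2329)*(c + 1816) = (4398/(35 - 1*(-49)) - 2329)*(1375 + 1816) = (4398/(35 + 49) - 2329)*3191 = (4398/84 - 2329)*3191 = (4398*(1/84) - 2329)*3191 = (733/14 - 2329)*3191 = -31873/14*3191 = -101706743/14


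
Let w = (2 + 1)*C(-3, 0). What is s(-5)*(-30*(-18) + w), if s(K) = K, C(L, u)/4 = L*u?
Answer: -2700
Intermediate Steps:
C(L, u) = 4*L*u (C(L, u) = 4*(L*u) = 4*L*u)
w = 0 (w = (2 + 1)*(4*(-3)*0) = 3*0 = 0)
s(-5)*(-30*(-18) + w) = -5*(-30*(-18) + 0) = -5*(540 + 0) = -5*540 = -2700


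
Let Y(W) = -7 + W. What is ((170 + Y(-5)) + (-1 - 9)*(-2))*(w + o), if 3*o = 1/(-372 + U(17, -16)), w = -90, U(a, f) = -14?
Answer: -9275669/579 ≈ -16020.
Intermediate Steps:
o = -1/1158 (o = 1/(3*(-372 - 14)) = (⅓)/(-386) = (⅓)*(-1/386) = -1/1158 ≈ -0.00086356)
((170 + Y(-5)) + (-1 - 9)*(-2))*(w + o) = ((170 + (-7 - 5)) + (-1 - 9)*(-2))*(-90 - 1/1158) = ((170 - 12) - 10*(-2))*(-104221/1158) = (158 + 20)*(-104221/1158) = 178*(-104221/1158) = -9275669/579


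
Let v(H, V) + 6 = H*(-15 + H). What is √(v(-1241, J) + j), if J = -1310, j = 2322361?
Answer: 43*√2099 ≈ 1970.0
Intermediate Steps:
v(H, V) = -6 + H*(-15 + H)
√(v(-1241, J) + j) = √((-6 + (-1241)² - 15*(-1241)) + 2322361) = √((-6 + 1540081 + 18615) + 2322361) = √(1558690 + 2322361) = √3881051 = 43*√2099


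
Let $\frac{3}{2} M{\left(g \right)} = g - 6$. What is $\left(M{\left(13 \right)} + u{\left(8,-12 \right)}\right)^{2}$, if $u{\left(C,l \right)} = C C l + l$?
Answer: $\frac{5410276}{9} \approx 6.0114 \cdot 10^{5}$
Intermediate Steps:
$u{\left(C,l \right)} = l + l C^{2}$ ($u{\left(C,l \right)} = C^{2} l + l = l C^{2} + l = l + l C^{2}$)
$M{\left(g \right)} = -4 + \frac{2 g}{3}$ ($M{\left(g \right)} = \frac{2 \left(g - 6\right)}{3} = \frac{2 \left(-6 + g\right)}{3} = -4 + \frac{2 g}{3}$)
$\left(M{\left(13 \right)} + u{\left(8,-12 \right)}\right)^{2} = \left(\left(-4 + \frac{2}{3} \cdot 13\right) - 12 \left(1 + 8^{2}\right)\right)^{2} = \left(\left(-4 + \frac{26}{3}\right) - 12 \left(1 + 64\right)\right)^{2} = \left(\frac{14}{3} - 780\right)^{2} = \left(- \frac{2326}{3}\right)^{2} = \frac{5410276}{9}$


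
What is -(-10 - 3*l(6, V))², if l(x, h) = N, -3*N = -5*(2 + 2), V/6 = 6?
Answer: -900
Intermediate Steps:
V = 36 (V = 6*6 = 36)
N = 20/3 (N = -(-5)*(2 + 2)/3 = -(-5)*4/3 = -⅓*(-20) = 20/3 ≈ 6.6667)
l(x, h) = 20/3
-(-10 - 3*l(6, V))² = -(-10 - 3*20/3)² = -(-10 - 20)² = -1*(-30)² = -1*900 = -900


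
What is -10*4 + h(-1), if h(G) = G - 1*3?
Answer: -44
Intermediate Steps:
h(G) = -3 + G (h(G) = G - 3 = -3 + G)
-10*4 + h(-1) = -10*4 + (-3 - 1) = -40 - 4 = -44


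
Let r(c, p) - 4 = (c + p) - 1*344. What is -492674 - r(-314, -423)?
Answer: -491597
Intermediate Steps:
r(c, p) = -340 + c + p (r(c, p) = 4 + ((c + p) - 1*344) = 4 + ((c + p) - 344) = 4 + (-344 + c + p) = -340 + c + p)
-492674 - r(-314, -423) = -492674 - (-340 - 314 - 423) = -492674 - 1*(-1077) = -492674 + 1077 = -491597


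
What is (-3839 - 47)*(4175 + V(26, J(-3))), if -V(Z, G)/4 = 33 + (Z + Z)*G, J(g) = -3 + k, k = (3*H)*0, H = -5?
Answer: -18135962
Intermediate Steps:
k = 0 (k = (3*(-5))*0 = -15*0 = 0)
J(g) = -3 (J(g) = -3 + 0 = -3)
V(Z, G) = -132 - 8*G*Z (V(Z, G) = -4*(33 + (Z + Z)*G) = -4*(33 + (2*Z)*G) = -4*(33 + 2*G*Z) = -132 - 8*G*Z)
(-3839 - 47)*(4175 + V(26, J(-3))) = (-3839 - 47)*(4175 + (-132 - 8*(-3)*26)) = -3886*(4175 + (-132 + 624)) = -3886*(4175 + 492) = -3886*4667 = -18135962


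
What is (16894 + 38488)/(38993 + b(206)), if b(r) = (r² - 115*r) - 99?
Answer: 27691/28820 ≈ 0.96083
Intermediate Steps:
b(r) = -99 + r² - 115*r
(16894 + 38488)/(38993 + b(206)) = (16894 + 38488)/(38993 + (-99 + 206² - 115*206)) = 55382/(38993 + (-99 + 42436 - 23690)) = 55382/(38993 + 18647) = 55382/57640 = 55382*(1/57640) = 27691/28820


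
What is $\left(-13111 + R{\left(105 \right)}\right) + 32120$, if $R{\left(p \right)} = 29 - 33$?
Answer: $19005$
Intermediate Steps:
$R{\left(p \right)} = -4$
$\left(-13111 + R{\left(105 \right)}\right) + 32120 = \left(-13111 - 4\right) + 32120 = -13115 + 32120 = 19005$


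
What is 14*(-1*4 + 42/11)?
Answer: -28/11 ≈ -2.5455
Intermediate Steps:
14*(-1*4 + 42/11) = 14*(-4 + 42*(1/11)) = 14*(-4 + 42/11) = 14*(-2/11) = -28/11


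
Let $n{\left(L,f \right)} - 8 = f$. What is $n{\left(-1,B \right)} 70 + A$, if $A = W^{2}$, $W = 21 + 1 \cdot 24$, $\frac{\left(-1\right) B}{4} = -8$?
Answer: $4825$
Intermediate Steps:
$B = 32$ ($B = \left(-4\right) \left(-8\right) = 32$)
$W = 45$ ($W = 21 + 24 = 45$)
$n{\left(L,f \right)} = 8 + f$
$A = 2025$ ($A = 45^{2} = 2025$)
$n{\left(-1,B \right)} 70 + A = \left(8 + 32\right) 70 + 2025 = 40 \cdot 70 + 2025 = 2800 + 2025 = 4825$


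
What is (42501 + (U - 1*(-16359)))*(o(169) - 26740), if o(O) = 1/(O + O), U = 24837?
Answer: -756463445943/338 ≈ -2.2381e+9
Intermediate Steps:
o(O) = 1/(2*O)
(42501 + (U - 1*(-16359)))*(o(169) - 26740) = (42501 + (24837 - 1*(-16359)))*((½)/169 - 26740) = (42501 + (24837 + 16359))*((½)*(1/169) - 26740) = (42501 + 41196)*(1/338 - 26740) = 83697*(-9038119/338) = -756463445943/338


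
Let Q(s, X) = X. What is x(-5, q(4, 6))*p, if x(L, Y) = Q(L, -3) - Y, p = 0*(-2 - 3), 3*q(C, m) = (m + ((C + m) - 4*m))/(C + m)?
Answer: 0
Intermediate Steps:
q(C, m) = (C - 2*m)/(3*(C + m)) (q(C, m) = ((m + ((C + m) - 4*m))/(C + m))/3 = ((m + (C - 3*m))/(C + m))/3 = ((C - 2*m)/(C + m))/3 = (C - 2*m)/(3*(C + m)))
p = 0 (p = 0*(-5) = 0)
x(L, Y) = -3 - Y
x(-5, q(4, 6))*p = (-3 - (4 - 2*6)/(3*(4 + 6)))*0 = (-3 - (4 - 12)/(3*10))*0 = (-3 - (-8)/(3*10))*0 = (-3 - 1*(-4/15))*0 = (-3 + 4/15)*0 = -41/15*0 = 0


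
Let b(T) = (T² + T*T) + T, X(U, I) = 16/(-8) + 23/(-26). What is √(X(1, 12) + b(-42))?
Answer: √2354586/26 ≈ 59.018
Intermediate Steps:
X(U, I) = -75/26 (X(U, I) = 16*(-⅛) + 23*(-1/26) = -2 - 23/26 = -75/26)
b(T) = T + 2*T² (b(T) = (T² + T²) + T = 2*T² + T = T + 2*T²)
√(X(1, 12) + b(-42)) = √(-75/26 - 42*(1 + 2*(-42))) = √(-75/26 - 42*(1 - 84)) = √(-75/26 - 42*(-83)) = √(-75/26 + 3486) = √(90561/26) = √2354586/26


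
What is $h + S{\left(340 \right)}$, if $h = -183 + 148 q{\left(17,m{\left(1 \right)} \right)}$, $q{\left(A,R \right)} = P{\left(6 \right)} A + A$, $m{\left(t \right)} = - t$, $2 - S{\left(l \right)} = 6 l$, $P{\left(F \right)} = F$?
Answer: $15391$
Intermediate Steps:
$S{\left(l \right)} = 2 - 6 l$
$q{\left(A,R \right)} = 7 A$ ($q{\left(A,R \right)} = 6 A + A = 7 A$)
$h = 17429$ ($h = -183 + 148 \cdot 7 \cdot 17 = -183 + 148 \cdot 119 = -183 + 17612 = 17429$)
$h + S{\left(340 \right)} = 17429 + \left(2 - 2040\right) = 17429 - 2038 = 15391$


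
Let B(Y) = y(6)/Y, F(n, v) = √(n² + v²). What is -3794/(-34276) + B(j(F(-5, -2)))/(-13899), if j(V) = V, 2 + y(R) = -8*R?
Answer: 1897/17138 + 50*√29/403071 ≈ 0.11136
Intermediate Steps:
y(R) = -2 - 8*R
B(Y) = -50/Y (B(Y) = (-2 - 8*6)/Y = (-2 - 48)/Y = -50/Y)
-3794/(-34276) + B(j(F(-5, -2)))/(-13899) = -3794/(-34276) - 50/√((-5)² + (-2)²)/(-13899) = -3794*(-1/34276) - 50/√(25 + 4)*(-1/13899) = 1897/17138 - 50*√29/29*(-1/13899) = 1897/17138 + 50*√29/403071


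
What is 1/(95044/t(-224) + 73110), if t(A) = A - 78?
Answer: 151/10992088 ≈ 1.3737e-5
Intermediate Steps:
t(A) = -78 + A
1/(95044/t(-224) + 73110) = 1/(95044/(-78 - 224) + 73110) = 1/(95044/(-302) + 73110) = 1/(95044*(-1/302) + 73110) = 1/(-47522/151 + 73110) = 1/(10992088/151) = 151/10992088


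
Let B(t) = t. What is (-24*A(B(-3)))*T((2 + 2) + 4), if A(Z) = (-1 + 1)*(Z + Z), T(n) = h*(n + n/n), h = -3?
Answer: 0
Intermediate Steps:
T(n) = -3 - 3*n (T(n) = -3*(n + n/n) = -3*(n + 1) = -3*(1 + n) = -3 - 3*n)
A(Z) = 0 (A(Z) = 0*(2*Z) = 0)
(-24*A(B(-3)))*T((2 + 2) + 4) = (-24*0)*(-3 - 3*((2 + 2) + 4)) = 0*(-3 - 3*(4 + 4)) = 0*(-3 - 3*8) = 0*(-3 - 24) = 0*(-27) = 0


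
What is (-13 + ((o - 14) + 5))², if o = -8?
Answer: 900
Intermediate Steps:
(-13 + ((o - 14) + 5))² = (-13 + ((-8 - 14) + 5))² = (-13 + (-22 + 5))² = (-13 - 17)² = (-30)² = 900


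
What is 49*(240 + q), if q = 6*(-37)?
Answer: 882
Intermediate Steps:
q = -222
49*(240 + q) = 49*(240 - 222) = 49*18 = 882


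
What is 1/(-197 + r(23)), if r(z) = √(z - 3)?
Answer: -197/38789 - 2*√5/38789 ≈ -0.0051941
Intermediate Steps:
r(z) = √(-3 + z)
1/(-197 + r(23)) = 1/(-197 + √(-3 + 23)) = 1/(-197 + √20) = 1/(-197 + 2*√5)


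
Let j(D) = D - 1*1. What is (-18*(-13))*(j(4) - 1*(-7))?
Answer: 2340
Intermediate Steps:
j(D) = -1 + D (j(D) = D - 1 = -1 + D)
(-18*(-13))*(j(4) - 1*(-7)) = (-18*(-13))*((-1 + 4) - 1*(-7)) = 234*(3 + 7) = 234*10 = 2340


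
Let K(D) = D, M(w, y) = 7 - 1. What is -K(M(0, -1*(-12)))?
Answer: -6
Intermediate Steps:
M(w, y) = 6
-K(M(0, -1*(-12))) = -1*6 = -6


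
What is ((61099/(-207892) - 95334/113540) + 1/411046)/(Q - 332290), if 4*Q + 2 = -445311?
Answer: 458252902658507/179339211562715528765 ≈ 2.5552e-6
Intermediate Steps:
Q = -445313/4 (Q = -1/2 + (1/4)*(-445311) = -1/2 - 445311/4 = -445313/4 ≈ -1.1133e+5)
((61099/(-207892) - 95334/113540) + 1/411046)/(Q - 332290) = ((61099/(-207892) - 95334/113540) + 1/411046)/(-445313/4 - 332290) = ((61099*(-1/207892) - 95334*1/113540) + 1/411046)/(-1774473/4) = ((-61099/207892 - 47667/56770) + 1/411046)*(-4/1774473) = (-6689089097/5901014420 + 1/411046)*(-4/1774473) = -1374758707975521/1212794186641660*(-4/1774473) = 458252902658507/179339211562715528765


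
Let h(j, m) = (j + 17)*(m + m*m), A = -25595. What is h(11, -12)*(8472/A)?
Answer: -31312512/25595 ≈ -1223.4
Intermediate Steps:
h(j, m) = (17 + j)*(m + m**2)
h(11, -12)*(8472/A) = (-12*(17 + 11 + 17*(-12) + 11*(-12)))*(8472/(-25595)) = (-12*(17 + 11 - 204 - 132))*(8472*(-1/25595)) = -12*(-308)*(-8472/25595) = 3696*(-8472/25595) = -31312512/25595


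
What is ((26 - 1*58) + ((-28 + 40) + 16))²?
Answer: 16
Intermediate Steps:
((26 - 1*58) + ((-28 + 40) + 16))² = ((26 - 58) + (12 + 16))² = (-32 + 28)² = (-4)² = 16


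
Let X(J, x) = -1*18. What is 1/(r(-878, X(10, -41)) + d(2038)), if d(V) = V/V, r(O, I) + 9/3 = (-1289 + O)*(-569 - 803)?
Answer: 1/2973122 ≈ 3.3635e-7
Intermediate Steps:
X(J, x) = -18
r(O, I) = 1768505 - 1372*O (r(O, I) = -3 + (-1289 + O)*(-569 - 803) = -3 + (-1289 + O)*(-1372) = -3 + (1768508 - 1372*O) = 1768505 - 1372*O)
d(V) = 1
1/(r(-878, X(10, -41)) + d(2038)) = 1/((1768505 - 1372*(-878)) + 1) = 1/((1768505 + 1204616) + 1) = 1/(2973121 + 1) = 1/2973122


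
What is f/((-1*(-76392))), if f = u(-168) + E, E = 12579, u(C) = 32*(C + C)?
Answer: 203/8488 ≈ 0.023916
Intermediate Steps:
u(C) = 64*C (u(C) = 32*(2*C) = 64*C)
f = 1827 (f = 64*(-168) + 12579 = -10752 + 12579 = 1827)
f/((-1*(-76392))) = 1827/((-1*(-76392))) = 1827/76392 = 1827*(1/76392) = 203/8488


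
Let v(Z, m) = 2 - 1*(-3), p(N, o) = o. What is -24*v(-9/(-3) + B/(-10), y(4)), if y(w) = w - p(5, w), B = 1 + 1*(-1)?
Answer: -120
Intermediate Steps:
B = 0 (B = 1 - 1 = 0)
y(w) = 0 (y(w) = w - w = 0)
v(Z, m) = 5 (v(Z, m) = 2 + 3 = 5)
-24*v(-9/(-3) + B/(-10), y(4)) = -24*5 = -120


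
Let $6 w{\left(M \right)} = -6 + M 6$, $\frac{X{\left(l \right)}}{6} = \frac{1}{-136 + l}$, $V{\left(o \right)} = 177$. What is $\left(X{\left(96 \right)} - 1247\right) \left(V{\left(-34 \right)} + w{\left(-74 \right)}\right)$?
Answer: $- \frac{1272093}{10} \approx -1.2721 \cdot 10^{5}$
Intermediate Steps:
$X{\left(l \right)} = \frac{6}{-136 + l}$
$w{\left(M \right)} = -1 + M$ ($w{\left(M \right)} = \frac{-6 + M 6}{6} = \frac{-6 + 6 M}{6} = -1 + M$)
$\left(X{\left(96 \right)} - 1247\right) \left(V{\left(-34 \right)} + w{\left(-74 \right)}\right) = \left(\frac{6}{-136 + 96} - 1247\right) \left(177 - 75\right) = \left(\frac{6}{-40} + \left(-2474 + 1227\right)\right) \left(177 - 75\right) = \left(6 \left(- \frac{1}{40}\right) - 1247\right) 102 = \left(- \frac{3}{20} - 1247\right) 102 = \left(- \frac{24943}{20}\right) 102 = - \frac{1272093}{10}$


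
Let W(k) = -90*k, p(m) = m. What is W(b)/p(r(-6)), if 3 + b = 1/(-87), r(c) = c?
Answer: -1310/29 ≈ -45.172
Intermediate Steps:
b = -262/87 (b = -3 + 1/(-87) = -3 - 1/87 = -262/87 ≈ -3.0115)
W(b)/p(r(-6)) = -90*(-262/87)/(-6) = (7860/29)*(-1/6) = -1310/29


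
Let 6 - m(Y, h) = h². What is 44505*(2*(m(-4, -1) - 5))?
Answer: 0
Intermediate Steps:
m(Y, h) = 6 - h²
44505*(2*(m(-4, -1) - 5)) = 44505*(2*((6 - 1*(-1)²) - 5)) = 44505*(2*((6 - 1*1) - 5)) = 44505*(2*((6 - 1) - 5)) = 44505*(2*(5 - 5)) = 44505*(2*0) = 44505*0 = 0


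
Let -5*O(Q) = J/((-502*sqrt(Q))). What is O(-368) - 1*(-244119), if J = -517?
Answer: 244119 + 517*I*sqrt(23)/230920 ≈ 2.4412e+5 + 0.010737*I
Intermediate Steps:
O(Q) = -517/(2510*sqrt(Q)) (O(Q) = -(-517)/(5*((-502*sqrt(Q)))) = -(-517)*(-1/(502*sqrt(Q)))/5 = -517/(2510*sqrt(Q)))
O(-368) - 1*(-244119) = -(-517)*I*sqrt(23)/230920 - 1*(-244119) = -(-517)*I*sqrt(23)/230920 + 244119 = 517*I*sqrt(23)/230920 + 244119 = 244119 + 517*I*sqrt(23)/230920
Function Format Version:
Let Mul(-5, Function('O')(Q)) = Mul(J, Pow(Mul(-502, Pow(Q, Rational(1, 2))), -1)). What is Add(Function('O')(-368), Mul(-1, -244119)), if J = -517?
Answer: Add(244119, Mul(Rational(517, 230920), I, Pow(23, Rational(1, 2)))) ≈ Add(2.4412e+5, Mul(0.010737, I))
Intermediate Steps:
Function('O')(Q) = Mul(Rational(-517, 2510), Pow(Q, Rational(-1, 2))) (Function('O')(Q) = Mul(Rational(-1, 5), Mul(-517, Pow(Mul(-502, Pow(Q, Rational(1, 2))), -1))) = Mul(Rational(-1, 5), Mul(-517, Mul(Rational(-1, 502), Pow(Q, Rational(-1, 2))))) = Mul(Rational(-1, 5), Mul(Rational(517, 502), Pow(Q, Rational(-1, 2)))) = Mul(Rational(-517, 2510), Pow(Q, Rational(-1, 2))))
Add(Function('O')(-368), Mul(-1, -244119)) = Add(Mul(Rational(-517, 2510), Pow(-368, Rational(-1, 2))), Mul(-1, -244119)) = Add(Mul(Rational(-517, 2510), Mul(Rational(-1, 92), I, Pow(23, Rational(1, 2)))), 244119) = Add(Mul(Rational(517, 230920), I, Pow(23, Rational(1, 2))), 244119) = Add(244119, Mul(Rational(517, 230920), I, Pow(23, Rational(1, 2))))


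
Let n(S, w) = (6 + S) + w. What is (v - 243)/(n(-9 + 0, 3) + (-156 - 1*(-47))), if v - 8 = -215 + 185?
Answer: 265/109 ≈ 2.4312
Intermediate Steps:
n(S, w) = 6 + S + w
v = -22 (v = 8 + (-215 + 185) = 8 - 30 = -22)
(v - 243)/(n(-9 + 0, 3) + (-156 - 1*(-47))) = (-22 - 243)/((6 + (-9 + 0) + 3) + (-156 - 1*(-47))) = -265/((6 - 9 + 3) + (-156 + 47)) = -265/(0 - 109) = -265/(-109) = -265*(-1/109) = 265/109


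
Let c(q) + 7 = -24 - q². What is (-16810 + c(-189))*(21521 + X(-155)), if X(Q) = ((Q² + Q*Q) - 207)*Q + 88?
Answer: 388646371472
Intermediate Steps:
X(Q) = 88 + Q*(-207 + 2*Q²) (X(Q) = ((Q² + Q²) - 207)*Q + 88 = (2*Q² - 207)*Q + 88 = (-207 + 2*Q²)*Q + 88 = Q*(-207 + 2*Q²) + 88 = 88 + Q*(-207 + 2*Q²))
c(q) = -31 - q² (c(q) = -7 + (-24 - q²) = -31 - q²)
(-16810 + c(-189))*(21521 + X(-155)) = (-16810 + (-31 - 1*(-189)²))*(21521 + (88 - 207*(-155) + 2*(-155)³)) = (-16810 + (-31 - 1*35721))*(21521 + (88 + 32085 + 2*(-3723875))) = (-16810 + (-31 - 35721))*(21521 + (88 + 32085 - 7447750)) = (-16810 - 35752)*(21521 - 7415577) = -52562*(-7394056) = 388646371472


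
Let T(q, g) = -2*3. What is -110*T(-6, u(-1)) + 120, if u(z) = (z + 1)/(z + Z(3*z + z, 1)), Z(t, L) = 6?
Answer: 780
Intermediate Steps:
u(z) = (1 + z)/(6 + z) (u(z) = (z + 1)/(z + 6) = (1 + z)/(6 + z))
T(q, g) = -6
-110*T(-6, u(-1)) + 120 = -110*(-6) + 120 = 660 + 120 = 780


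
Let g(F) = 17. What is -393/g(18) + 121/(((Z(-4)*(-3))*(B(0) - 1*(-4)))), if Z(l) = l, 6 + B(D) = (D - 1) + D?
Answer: -16205/612 ≈ -26.479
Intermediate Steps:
B(D) = -7 + 2*D (B(D) = -6 + ((D - 1) + D) = -6 + ((-1 + D) + D) = -6 + (-1 + 2*D) = -7 + 2*D)
-393/g(18) + 121/(((Z(-4)*(-3))*(B(0) - 1*(-4)))) = -393/17 + 121/(((-4*(-3))*((-7 + 2*0) - 1*(-4)))) = -393*1/17 + 121/((12*((-7 + 0) + 4))) = -393/17 + 121/((12*(-7 + 4))) = -393/17 + 121/((12*(-3))) = -393/17 + 121/(-36) = -393/17 + 121*(-1/36) = -393/17 - 121/36 = -16205/612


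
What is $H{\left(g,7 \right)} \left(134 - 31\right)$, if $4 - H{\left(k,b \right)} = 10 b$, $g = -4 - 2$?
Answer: $-6798$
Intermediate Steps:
$g = -6$ ($g = -4 - 2 = -6$)
$H{\left(k,b \right)} = 4 - 10 b$
$H{\left(g,7 \right)} \left(134 - 31\right) = \left(4 - 70\right) \left(134 - 31\right) = \left(4 - 70\right) 103 = \left(-66\right) 103 = -6798$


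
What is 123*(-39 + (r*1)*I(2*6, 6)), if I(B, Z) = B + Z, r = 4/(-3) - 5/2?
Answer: -13284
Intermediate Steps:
r = -23/6 (r = 4*(-1/3) - 5*1/2 = -4/3 - 5/2 = -23/6 ≈ -3.8333)
123*(-39 + (r*1)*I(2*6, 6)) = 123*(-39 + (-23/6*1)*(2*6 + 6)) = 123*(-39 - 23*(12 + 6)/6) = 123*(-39 - 23/6*18) = 123*(-39 - 69) = 123*(-108) = -13284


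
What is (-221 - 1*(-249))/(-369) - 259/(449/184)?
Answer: -17597636/165681 ≈ -106.21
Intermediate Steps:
(-221 - 1*(-249))/(-369) - 259/(449/184) = (-221 + 249)*(-1/369) - 259/(449*(1/184)) = 28*(-1/369) - 259/449/184 = -28/369 - 259*184/449 = -28/369 - 47656/449 = -17597636/165681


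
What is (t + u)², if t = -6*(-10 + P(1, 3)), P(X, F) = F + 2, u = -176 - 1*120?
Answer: 70756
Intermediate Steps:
u = -296 (u = -176 - 120 = -296)
P(X, F) = 2 + F
t = 30 (t = -6*(-10 + (2 + 3)) = -6*(-10 + 5) = -6*(-5) = 30)
(t + u)² = (30 - 296)² = (-266)² = 70756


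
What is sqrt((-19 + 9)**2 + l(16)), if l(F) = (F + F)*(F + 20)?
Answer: 2*sqrt(313) ≈ 35.384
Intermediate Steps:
l(F) = 2*F*(20 + F) (l(F) = (2*F)*(20 + F) = 2*F*(20 + F))
sqrt((-19 + 9)**2 + l(16)) = sqrt((-19 + 9)**2 + 2*16*(20 + 16)) = sqrt((-10)**2 + 2*16*36) = sqrt(100 + 1152) = sqrt(1252) = 2*sqrt(313)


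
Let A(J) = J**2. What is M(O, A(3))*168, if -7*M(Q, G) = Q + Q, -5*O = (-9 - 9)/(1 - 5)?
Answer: 216/5 ≈ 43.200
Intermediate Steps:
O = -9/10 (O = -(-9 - 9)/(5*(1 - 5)) = -(-18)/(5*(-4)) = -(-18)*(-1)/(5*4) = -1/5*9/2 = -9/10 ≈ -0.90000)
M(Q, G) = -2*Q/7 (M(Q, G) = -(Q + Q)/7 = -2*Q/7)
M(O, A(3))*168 = -2/7*(-9/10)*168 = (9/35)*168 = 216/5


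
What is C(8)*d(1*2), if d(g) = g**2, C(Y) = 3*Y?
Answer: 96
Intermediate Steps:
C(8)*d(1*2) = (3*8)*(1*2)**2 = 24*2**2 = 24*4 = 96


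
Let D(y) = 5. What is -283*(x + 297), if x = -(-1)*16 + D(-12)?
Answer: -89994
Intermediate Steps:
x = 21 (x = -(-1)*16 + 5 = -1*(-16) + 5 = 16 + 5 = 21)
-283*(x + 297) = -283*(21 + 297) = -283*318 = -89994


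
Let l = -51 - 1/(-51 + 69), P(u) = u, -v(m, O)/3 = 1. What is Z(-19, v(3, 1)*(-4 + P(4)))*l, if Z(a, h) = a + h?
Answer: 17461/18 ≈ 970.06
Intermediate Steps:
v(m, O) = -3 (v(m, O) = -3*1 = -3)
l = -919/18 (l = -51 - 1/18 = -919/18 ≈ -51.056)
Z(-19, v(3, 1)*(-4 + P(4)))*l = (-19 - 3*(-4 + 4))*(-919/18) = (-19 - 3*0)*(-919/18) = (-19 + 0)*(-919/18) = -19*(-919/18) = 17461/18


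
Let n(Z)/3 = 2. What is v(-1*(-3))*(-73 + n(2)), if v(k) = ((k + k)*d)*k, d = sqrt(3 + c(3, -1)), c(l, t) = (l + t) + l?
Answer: -2412*sqrt(2) ≈ -3411.1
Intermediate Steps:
c(l, t) = t + 2*l
n(Z) = 6 (n(Z) = 3*2 = 6)
d = 2*sqrt(2) (d = sqrt(3 + (-1 + 2*3)) = sqrt(3 + (-1 + 6)) = sqrt(3 + 5) = sqrt(8) = 2*sqrt(2) ≈ 2.8284)
v(k) = 4*sqrt(2)*k**2 (v(k) = ((k + k)*(2*sqrt(2)))*k = ((2*k)*(2*sqrt(2)))*k = (4*k*sqrt(2))*k = 4*sqrt(2)*k**2)
v(-1*(-3))*(-73 + n(2)) = (4*sqrt(2)*(-1*(-3))**2)*(-73 + 6) = (4*sqrt(2)*3**2)*(-67) = (4*sqrt(2)*9)*(-67) = (36*sqrt(2))*(-67) = -2412*sqrt(2)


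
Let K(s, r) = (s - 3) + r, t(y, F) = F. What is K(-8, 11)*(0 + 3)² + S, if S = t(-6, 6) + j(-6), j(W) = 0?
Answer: 6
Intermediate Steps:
K(s, r) = -3 + r + s (K(s, r) = (-3 + s) + r = -3 + r + s)
S = 6 (S = 6 + 0 = 6)
K(-8, 11)*(0 + 3)² + S = (-3 + 11 - 8)*(0 + 3)² + 6 = 0*3² + 6 = 0*9 + 6 = 0 + 6 = 6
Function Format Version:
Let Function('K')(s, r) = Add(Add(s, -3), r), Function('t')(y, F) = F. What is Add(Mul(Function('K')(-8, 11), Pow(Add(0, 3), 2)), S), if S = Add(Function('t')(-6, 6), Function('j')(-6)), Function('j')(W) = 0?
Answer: 6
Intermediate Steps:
Function('K')(s, r) = Add(-3, r, s) (Function('K')(s, r) = Add(Add(-3, s), r) = Add(-3, r, s))
S = 6 (S = Add(6, 0) = 6)
Add(Mul(Function('K')(-8, 11), Pow(Add(0, 3), 2)), S) = Add(Mul(Add(-3, 11, -8), Pow(Add(0, 3), 2)), 6) = Add(Mul(0, Pow(3, 2)), 6) = Add(Mul(0, 9), 6) = Add(0, 6) = 6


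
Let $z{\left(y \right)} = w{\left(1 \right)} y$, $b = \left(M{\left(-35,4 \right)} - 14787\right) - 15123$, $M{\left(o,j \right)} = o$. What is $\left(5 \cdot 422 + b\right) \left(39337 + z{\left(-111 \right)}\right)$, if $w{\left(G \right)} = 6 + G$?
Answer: $-1073317600$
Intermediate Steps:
$b = -29945$ ($b = \left(-35 - 14787\right) - 15123 = -14822 - 15123 = -29945$)
$z{\left(y \right)} = 7 y$ ($z{\left(y \right)} = \left(6 + 1\right) y = 7 y$)
$\left(5 \cdot 422 + b\right) \left(39337 + z{\left(-111 \right)}\right) = \left(5 \cdot 422 - 29945\right) \left(39337 + 7 \left(-111\right)\right) = \left(2110 - 29945\right) \left(39337 - 777\right) = \left(-27835\right) 38560 = -1073317600$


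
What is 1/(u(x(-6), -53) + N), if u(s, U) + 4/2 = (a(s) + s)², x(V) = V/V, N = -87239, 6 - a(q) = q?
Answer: -1/87205 ≈ -1.1467e-5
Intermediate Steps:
a(q) = 6 - q
x(V) = 1
u(s, U) = 34 (u(s, U) = -2 + ((6 - s) + s)² = -2 + 6² = -2 + 36 = 34)
1/(u(x(-6), -53) + N) = 1/(34 - 87239) = 1/(-87205) = -1/87205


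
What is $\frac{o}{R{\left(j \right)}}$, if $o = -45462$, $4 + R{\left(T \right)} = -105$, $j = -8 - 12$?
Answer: $\frac{45462}{109} \approx 417.08$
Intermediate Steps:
$j = -20$ ($j = -8 - 12 = -20$)
$R{\left(T \right)} = -109$ ($R{\left(T \right)} = -4 - 105 = -109$)
$\frac{o}{R{\left(j \right)}} = - \frac{45462}{-109} = \left(-45462\right) \left(- \frac{1}{109}\right) = \frac{45462}{109}$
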